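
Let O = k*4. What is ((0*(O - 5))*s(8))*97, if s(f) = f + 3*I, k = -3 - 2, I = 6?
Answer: 0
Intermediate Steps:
k = -5
s(f) = 18 + f (s(f) = f + 3*6 = f + 18 = 18 + f)
O = -20 (O = -5*4 = -20)
((0*(O - 5))*s(8))*97 = ((0*(-20 - 5))*(18 + 8))*97 = ((0*(-25))*26)*97 = (0*26)*97 = 0*97 = 0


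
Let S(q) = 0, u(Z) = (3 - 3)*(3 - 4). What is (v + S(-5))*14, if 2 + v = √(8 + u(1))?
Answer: -28 + 28*√2 ≈ 11.598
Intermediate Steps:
u(Z) = 0 (u(Z) = 0*(-1) = 0)
v = -2 + 2*√2 (v = -2 + √(8 + 0) = -2 + √8 = -2 + 2*√2 ≈ 0.82843)
(v + S(-5))*14 = ((-2 + 2*√2) + 0)*14 = (-2 + 2*√2)*14 = -28 + 28*√2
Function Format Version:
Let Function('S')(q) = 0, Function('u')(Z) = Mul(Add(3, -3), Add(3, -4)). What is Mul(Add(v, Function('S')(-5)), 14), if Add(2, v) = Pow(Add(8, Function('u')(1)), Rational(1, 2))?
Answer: Add(-28, Mul(28, Pow(2, Rational(1, 2)))) ≈ 11.598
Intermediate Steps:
Function('u')(Z) = 0 (Function('u')(Z) = Mul(0, -1) = 0)
v = Add(-2, Mul(2, Pow(2, Rational(1, 2)))) (v = Add(-2, Pow(Add(8, 0), Rational(1, 2))) = Add(-2, Pow(8, Rational(1, 2))) = Add(-2, Mul(2, Pow(2, Rational(1, 2)))) ≈ 0.82843)
Mul(Add(v, Function('S')(-5)), 14) = Mul(Add(Add(-2, Mul(2, Pow(2, Rational(1, 2)))), 0), 14) = Mul(Add(-2, Mul(2, Pow(2, Rational(1, 2)))), 14) = Add(-28, Mul(28, Pow(2, Rational(1, 2))))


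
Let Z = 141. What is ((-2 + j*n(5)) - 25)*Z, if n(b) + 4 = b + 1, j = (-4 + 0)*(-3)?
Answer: -423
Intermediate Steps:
j = 12 (j = -4*(-3) = 12)
n(b) = -3 + b (n(b) = -4 + (b + 1) = -4 + (1 + b) = -3 + b)
((-2 + j*n(5)) - 25)*Z = ((-2 + 12*(-3 + 5)) - 25)*141 = ((-2 + 12*2) - 25)*141 = ((-2 + 24) - 25)*141 = (22 - 25)*141 = -3*141 = -423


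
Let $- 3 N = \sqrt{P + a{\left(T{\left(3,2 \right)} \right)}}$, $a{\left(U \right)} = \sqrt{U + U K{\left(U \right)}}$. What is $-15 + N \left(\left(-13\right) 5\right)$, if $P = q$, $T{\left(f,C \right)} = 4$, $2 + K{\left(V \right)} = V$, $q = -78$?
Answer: $-15 + \frac{65 i \sqrt{78 - 2 \sqrt{3}}}{3} \approx -15.0 + 187.06 i$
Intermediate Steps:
$K{\left(V \right)} = -2 + V$
$a{\left(U \right)} = \sqrt{U + U \left(-2 + U\right)}$
$P = -78$
$N = - \frac{\sqrt{-78 + 2 \sqrt{3}}}{3}$ ($N = - \frac{\sqrt{-78 + \sqrt{4 \left(-1 + 4\right)}}}{3} = - \frac{\sqrt{-78 + \sqrt{4 \cdot 3}}}{3} = - \frac{\sqrt{-78 + \sqrt{12}}}{3} = - \frac{\sqrt{-78 + 2 \sqrt{3}}}{3} \approx - 2.8778 i$)
$-15 + N \left(\left(-13\right) 5\right) = -15 + - \frac{i \sqrt{78 - 2 \sqrt{3}}}{3} \left(\left(-13\right) 5\right) = -15 + - \frac{i \sqrt{78 - 2 \sqrt{3}}}{3} \left(-65\right) = -15 + \frac{65 i \sqrt{78 - 2 \sqrt{3}}}{3}$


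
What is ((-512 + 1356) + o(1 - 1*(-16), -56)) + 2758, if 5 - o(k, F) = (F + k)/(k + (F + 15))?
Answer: 28843/8 ≈ 3605.4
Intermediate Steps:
o(k, F) = 5 - (F + k)/(15 + F + k) (o(k, F) = 5 - (F + k)/(k + (F + 15)) = 5 - (F + k)/(k + (15 + F)) = 5 - (F + k)/(15 + F + k))
((-512 + 1356) + o(1 - 1*(-16), -56)) + 2758 = ((-512 + 1356) + (75 + 4*(-56) + 4*(1 - 1*(-16)))/(15 - 56 + (1 - 1*(-16)))) + 2758 = (844 + (75 - 224 + 4*(1 + 16))/(15 - 56 + (1 + 16))) + 2758 = (844 + (75 - 224 + 4*17)/(15 - 56 + 17)) + 2758 = (844 + (75 - 224 + 68)/(-24)) + 2758 = (844 - 1/24*(-81)) + 2758 = (844 + 27/8) + 2758 = 6779/8 + 2758 = 28843/8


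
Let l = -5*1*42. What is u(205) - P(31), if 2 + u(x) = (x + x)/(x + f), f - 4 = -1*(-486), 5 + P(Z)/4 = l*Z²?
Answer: 112208944/139 ≈ 8.0726e+5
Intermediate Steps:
l = -210 (l = -5*42 = -210)
P(Z) = -20 - 840*Z² (P(Z) = -20 + 4*(-210*Z²) = -20 - 840*Z²)
f = 490 (f = 4 - 1*(-486) = 4 + 486 = 490)
u(x) = -2 + 2*x/(490 + x) (u(x) = -2 + (x + x)/(x + 490) = -2 + (2*x)/(490 + x) = -2 + 2*x/(490 + x))
u(205) - P(31) = -980/(490 + 205) - (-20 - 840*31²) = -980/695 - (-20 - 840*961) = -980*1/695 - (-20 - 807240) = -196/139 - 1*(-807260) = -196/139 + 807260 = 112208944/139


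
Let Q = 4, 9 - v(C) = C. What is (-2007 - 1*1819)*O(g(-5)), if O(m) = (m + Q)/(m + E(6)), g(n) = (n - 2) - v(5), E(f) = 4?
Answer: -3826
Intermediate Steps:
v(C) = 9 - C
g(n) = -6 + n (g(n) = (n - 2) - (9 - 1*5) = (-2 + n) - (9 - 5) = (-2 + n) - 1*4 = (-2 + n) - 4 = -6 + n)
O(m) = 1 (O(m) = (m + 4)/(m + 4) = (4 + m)/(4 + m) = 1)
(-2007 - 1*1819)*O(g(-5)) = (-2007 - 1*1819)*1 = (-2007 - 1819)*1 = -3826*1 = -3826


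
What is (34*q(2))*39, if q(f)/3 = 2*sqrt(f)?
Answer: 7956*sqrt(2) ≈ 11251.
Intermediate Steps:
q(f) = 6*sqrt(f) (q(f) = 3*(2*sqrt(f)) = 6*sqrt(f))
(34*q(2))*39 = (34*(6*sqrt(2)))*39 = (204*sqrt(2))*39 = 7956*sqrt(2)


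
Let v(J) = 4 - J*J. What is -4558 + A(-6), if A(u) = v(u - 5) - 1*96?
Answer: -4771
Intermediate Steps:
v(J) = 4 - J**2
A(u) = -92 - (-5 + u)**2 (A(u) = (4 - (u - 5)**2) - 1*96 = (4 - (-5 + u)**2) - 96 = -92 - (-5 + u)**2)
-4558 + A(-6) = -4558 + (-92 - (-5 - 6)**2) = -4558 + (-92 - 1*(-11)**2) = -4558 + (-92 - 1*121) = -4558 + (-92 - 121) = -4558 - 213 = -4771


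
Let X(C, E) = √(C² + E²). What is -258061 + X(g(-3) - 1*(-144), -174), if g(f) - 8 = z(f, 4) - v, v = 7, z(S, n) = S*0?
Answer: -258061 + 29*√61 ≈ -2.5783e+5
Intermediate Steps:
z(S, n) = 0
g(f) = 1 (g(f) = 8 + (0 - 1*7) = 8 + (0 - 7) = 8 - 7 = 1)
-258061 + X(g(-3) - 1*(-144), -174) = -258061 + √((1 - 1*(-144))² + (-174)²) = -258061 + √((1 + 144)² + 30276) = -258061 + √(145² + 30276) = -258061 + √(21025 + 30276) = -258061 + √51301 = -258061 + 29*√61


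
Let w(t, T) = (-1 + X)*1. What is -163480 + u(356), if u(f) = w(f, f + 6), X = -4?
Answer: -163485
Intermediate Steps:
w(t, T) = -5 (w(t, T) = (-1 - 4)*1 = -5*1 = -5)
u(f) = -5
-163480 + u(356) = -163480 - 5 = -163485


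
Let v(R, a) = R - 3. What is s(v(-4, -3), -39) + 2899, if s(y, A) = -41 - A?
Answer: 2897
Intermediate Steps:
v(R, a) = -3 + R
s(v(-4, -3), -39) + 2899 = (-41 - 1*(-39)) + 2899 = (-41 + 39) + 2899 = -2 + 2899 = 2897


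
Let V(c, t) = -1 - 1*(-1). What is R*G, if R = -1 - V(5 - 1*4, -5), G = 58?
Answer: -58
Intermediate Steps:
V(c, t) = 0 (V(c, t) = -1 + 1 = 0)
R = -1 (R = -1 - 1*0 = -1 + 0 = -1)
R*G = -1*58 = -58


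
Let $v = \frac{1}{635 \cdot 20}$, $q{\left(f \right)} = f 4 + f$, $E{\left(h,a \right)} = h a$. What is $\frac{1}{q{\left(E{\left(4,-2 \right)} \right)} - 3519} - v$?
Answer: $- \frac{16259}{45199300} \approx -0.00035972$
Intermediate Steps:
$E{\left(h,a \right)} = a h$
$q{\left(f \right)} = 5 f$ ($q{\left(f \right)} = 4 f + f = 5 f$)
$v = \frac{1}{12700} \approx 7.874 \cdot 10^{-5}$
$\frac{1}{q{\left(E{\left(4,-2 \right)} \right)} - 3519} - v = \frac{1}{5 \left(\left(-2\right) 4\right) - 3519} - \frac{1}{12700} = \frac{1}{5 \left(-8\right) - 3519} - \frac{1}{12700} = \frac{1}{-40 - 3519} - \frac{1}{12700} = \frac{1}{-3559} - \frac{1}{12700} = - \frac{1}{3559} - \frac{1}{12700} = - \frac{16259}{45199300}$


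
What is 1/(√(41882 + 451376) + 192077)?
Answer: 192077/36893080671 - √493258/36893080671 ≈ 5.1873e-6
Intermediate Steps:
1/(√(41882 + 451376) + 192077) = 1/(√493258 + 192077) = 1/(192077 + √493258)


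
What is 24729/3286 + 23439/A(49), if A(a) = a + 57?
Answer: 375669/1643 ≈ 228.65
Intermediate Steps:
A(a) = 57 + a
24729/3286 + 23439/A(49) = 24729/3286 + 23439/(57 + 49) = 24729*(1/3286) + 23439/106 = 24729/3286 + 23439*(1/106) = 24729/3286 + 23439/106 = 375669/1643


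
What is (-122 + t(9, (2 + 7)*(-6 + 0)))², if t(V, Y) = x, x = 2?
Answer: 14400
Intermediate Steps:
t(V, Y) = 2
(-122 + t(9, (2 + 7)*(-6 + 0)))² = (-122 + 2)² = (-120)² = 14400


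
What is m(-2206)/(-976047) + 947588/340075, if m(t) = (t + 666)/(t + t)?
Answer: 1020154007444633/366117889428075 ≈ 2.7864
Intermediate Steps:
m(t) = (666 + t)/(2*t) (m(t) = (666 + t)/((2*t)) = (666 + t)*(1/(2*t)) = (666 + t)/(2*t))
m(-2206)/(-976047) + 947588/340075 = ((1/2)*(666 - 2206)/(-2206))/(-976047) + 947588/340075 = ((1/2)*(-1/2206)*(-1540))*(-1/976047) + 947588*(1/340075) = (385/1103)*(-1/976047) + 947588/340075 = -385/1076579841 + 947588/340075 = 1020154007444633/366117889428075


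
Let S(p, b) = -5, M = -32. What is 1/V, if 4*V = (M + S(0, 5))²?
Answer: 4/1369 ≈ 0.0029218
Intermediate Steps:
V = 1369/4 (V = (-32 - 5)²/4 = (¼)*(-37)² = (¼)*1369 = 1369/4 ≈ 342.25)
1/V = 1/(1369/4) = 4/1369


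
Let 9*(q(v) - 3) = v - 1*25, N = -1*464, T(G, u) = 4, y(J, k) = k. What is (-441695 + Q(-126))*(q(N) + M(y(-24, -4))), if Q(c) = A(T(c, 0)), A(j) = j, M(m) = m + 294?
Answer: -316250756/3 ≈ -1.0542e+8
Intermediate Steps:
M(m) = 294 + m
Q(c) = 4
N = -464
q(v) = 2/9 + v/9 (q(v) = 3 + (v - 1*25)/9 = 3 + (v - 25)/9 = 3 + (-25 + v)/9 = 3 + (-25/9 + v/9) = 2/9 + v/9)
(-441695 + Q(-126))*(q(N) + M(y(-24, -4))) = (-441695 + 4)*((2/9 + (⅑)*(-464)) + (294 - 4)) = -441691*((2/9 - 464/9) + 290) = -441691*(-154/3 + 290) = -441691*716/3 = -316250756/3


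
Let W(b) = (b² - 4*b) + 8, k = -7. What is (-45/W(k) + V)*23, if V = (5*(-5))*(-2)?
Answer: 19343/17 ≈ 1137.8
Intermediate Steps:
W(b) = 8 + b² - 4*b
V = 50 (V = -25*(-2) = 50)
(-45/W(k) + V)*23 = (-45/(8 + (-7)² - 4*(-7)) + 50)*23 = (-45/(8 + 49 + 28) + 50)*23 = (-45/85 + 50)*23 = (-45*1/85 + 50)*23 = (-9/17 + 50)*23 = (841/17)*23 = 19343/17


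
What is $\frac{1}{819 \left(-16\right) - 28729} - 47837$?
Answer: $- \frac{2001165222}{41833} \approx -47837.0$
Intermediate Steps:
$\frac{1}{819 \left(-16\right) - 28729} - 47837 = \frac{1}{-13104 - 28729} - 47837 = \frac{1}{-41833} - 47837 = - \frac{1}{41833} - 47837 = - \frac{2001165222}{41833}$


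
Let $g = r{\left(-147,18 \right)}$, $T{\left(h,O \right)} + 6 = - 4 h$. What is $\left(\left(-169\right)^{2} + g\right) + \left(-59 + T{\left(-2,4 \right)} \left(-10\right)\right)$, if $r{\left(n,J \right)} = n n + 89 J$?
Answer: $51693$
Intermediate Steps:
$T{\left(h,O \right)} = -6 - 4 h$
$r{\left(n,J \right)} = n^{2} + 89 J$
$g = 23211$ ($g = \left(-147\right)^{2} + 89 \cdot 18 = 21609 + 1602 = 23211$)
$\left(\left(-169\right)^{2} + g\right) + \left(-59 + T{\left(-2,4 \right)} \left(-10\right)\right) = \left(\left(-169\right)^{2} + 23211\right) - \left(59 - \left(-6 - -8\right) \left(-10\right)\right) = \left(28561 + 23211\right) - \left(59 - \left(-6 + 8\right) \left(-10\right)\right) = 51772 + \left(-59 + 2 \left(-10\right)\right) = 51772 - 79 = 51693$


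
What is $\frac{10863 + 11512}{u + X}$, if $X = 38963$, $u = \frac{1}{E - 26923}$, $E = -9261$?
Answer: $\frac{809617000}{1409837191} \approx 0.57426$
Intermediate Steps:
$u = - \frac{1}{36184}$ ($u = \frac{1}{-9261 - 26923} = \frac{1}{-36184} = - \frac{1}{36184} \approx -2.7637 \cdot 10^{-5}$)
$\frac{10863 + 11512}{u + X} = \frac{10863 + 11512}{- \frac{1}{36184} + 38963} = \frac{22375}{\frac{1409837191}{36184}} = 22375 \cdot \frac{36184}{1409837191} = \frac{809617000}{1409837191}$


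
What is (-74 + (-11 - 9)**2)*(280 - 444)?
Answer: -53464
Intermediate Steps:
(-74 + (-11 - 9)**2)*(280 - 444) = (-74 + (-20)**2)*(-164) = (-74 + 400)*(-164) = 326*(-164) = -53464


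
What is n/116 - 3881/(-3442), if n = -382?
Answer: -108081/49909 ≈ -2.1656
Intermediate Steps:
n/116 - 3881/(-3442) = -382/116 - 3881/(-3442) = -382*1/116 - 3881*(-1/3442) = -191/58 + 3881/3442 = -108081/49909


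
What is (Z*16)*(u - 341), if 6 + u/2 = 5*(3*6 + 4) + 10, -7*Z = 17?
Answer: 30736/7 ≈ 4390.9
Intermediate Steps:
Z = -17/7 (Z = -1/7*17 = -17/7 ≈ -2.4286)
u = 228 (u = -12 + 2*(5*(3*6 + 4) + 10) = -12 + 2*(5*(18 + 4) + 10) = -12 + 2*(5*22 + 10) = -12 + 2*(110 + 10) = -12 + 2*120 = -12 + 240 = 228)
(Z*16)*(u - 341) = (-17/7*16)*(228 - 341) = -272/7*(-113) = 30736/7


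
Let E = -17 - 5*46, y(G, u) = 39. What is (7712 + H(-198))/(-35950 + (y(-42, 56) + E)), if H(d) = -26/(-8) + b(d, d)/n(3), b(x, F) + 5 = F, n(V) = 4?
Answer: -15329/72316 ≈ -0.21197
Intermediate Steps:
E = -247 (E = -17 - 230 = -247)
b(x, F) = -5 + F
H(d) = 2 + d/4 (H(d) = -26/(-8) + (-5 + d)/4 = -26*(-⅛) + (-5 + d)*(¼) = 13/4 + (-5/4 + d/4) = 2 + d/4)
(7712 + H(-198))/(-35950 + (y(-42, 56) + E)) = (7712 + (2 + (¼)*(-198)))/(-35950 + (39 - 247)) = (7712 + (2 - 99/2))/(-35950 - 208) = (7712 - 95/2)/(-36158) = (15329/2)*(-1/36158) = -15329/72316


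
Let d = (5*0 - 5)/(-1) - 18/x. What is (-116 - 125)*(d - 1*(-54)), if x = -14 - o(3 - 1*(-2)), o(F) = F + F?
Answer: -57599/4 ≈ -14400.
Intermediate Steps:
o(F) = 2*F
x = -24 (x = -14 - 2*(3 - 1*(-2)) = -14 - 2*(3 + 2) = -14 - 2*5 = -14 - 1*10 = -14 - 10 = -24)
d = 23/4 (d = (5*0 - 5)/(-1) - 18/(-24) = (0 - 5)*(-1) - 18*(-1/24) = -5*(-1) + ¾ = 5 + ¾ = 23/4 ≈ 5.7500)
(-116 - 125)*(d - 1*(-54)) = (-116 - 125)*(23/4 - 1*(-54)) = -241*(23/4 + 54) = -241*239/4 = -57599/4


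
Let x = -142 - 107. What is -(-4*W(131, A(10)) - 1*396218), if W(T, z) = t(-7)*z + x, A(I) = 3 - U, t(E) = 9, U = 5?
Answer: 395150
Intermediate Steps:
x = -249
A(I) = -2 (A(I) = 3 - 1*5 = 3 - 5 = -2)
W(T, z) = -249 + 9*z (W(T, z) = 9*z - 249 = -249 + 9*z)
-(-4*W(131, A(10)) - 1*396218) = -(-4*(-249 + 9*(-2)) - 1*396218) = -(-4*(-249 - 18) - 396218) = -(-4*(-267) - 396218) = -(1068 - 396218) = -1*(-395150) = 395150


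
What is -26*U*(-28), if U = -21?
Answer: -15288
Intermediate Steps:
-26*U*(-28) = -26*(-21)*(-28) = 546*(-28) = -15288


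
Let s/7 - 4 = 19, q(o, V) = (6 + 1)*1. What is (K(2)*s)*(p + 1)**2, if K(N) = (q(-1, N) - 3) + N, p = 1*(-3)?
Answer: 3864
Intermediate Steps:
p = -3
q(o, V) = 7 (q(o, V) = 7*1 = 7)
s = 161 (s = 28 + 7*19 = 28 + 133 = 161)
K(N) = 4 + N (K(N) = (7 - 3) + N = 4 + N)
(K(2)*s)*(p + 1)**2 = ((4 + 2)*161)*(-3 + 1)**2 = (6*161)*(-2)**2 = 966*4 = 3864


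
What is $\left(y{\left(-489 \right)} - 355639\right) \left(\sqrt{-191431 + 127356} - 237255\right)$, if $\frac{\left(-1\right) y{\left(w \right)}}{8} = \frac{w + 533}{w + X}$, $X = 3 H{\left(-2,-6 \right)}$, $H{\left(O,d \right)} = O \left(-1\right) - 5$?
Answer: $\frac{7003287949475}{83} - \frac{442769675 i \sqrt{2563}}{249} \approx 8.4377 \cdot 10^{10} - 9.0023 \cdot 10^{7} i$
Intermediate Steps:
$H{\left(O,d \right)} = -5 - O$ ($H{\left(O,d \right)} = - O - 5 = -5 - O$)
$X = -9$ ($X = 3 \left(-5 - -2\right) = 3 \left(-5 + 2\right) = 3 \left(-3\right) = -9$)
$y{\left(w \right)} = - \frac{8 \left(533 + w\right)}{-9 + w}$ ($y{\left(w \right)} = - 8 \frac{w + 533}{w - 9} = - 8 \frac{533 + w}{-9 + w} = - \frac{8 \left(533 + w\right)}{-9 + w}$)
$\left(y{\left(-489 \right)} - 355639\right) \left(\sqrt{-191431 + 127356} - 237255\right) = \left(\frac{8 \left(-533 - -489\right)}{-9 - 489} - 355639\right) \left(\sqrt{-191431 + 127356} - 237255\right) = \left(\frac{8 \left(-533 + 489\right)}{-498} - 355639\right) \left(\sqrt{-64075} - 237255\right) = \left(8 \left(- \frac{1}{498}\right) \left(-44\right) - 355639\right) \left(5 i \sqrt{2563} - 237255\right) = \left(\frac{176}{249} - 355639\right) \left(-237255 + 5 i \sqrt{2563}\right) = - \frac{88553935 \left(-237255 + 5 i \sqrt{2563}\right)}{249} = \frac{7003287949475}{83} - \frac{442769675 i \sqrt{2563}}{249}$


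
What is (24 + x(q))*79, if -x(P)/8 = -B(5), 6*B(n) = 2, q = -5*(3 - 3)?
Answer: 6320/3 ≈ 2106.7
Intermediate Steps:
q = 0 (q = -5*0 = 0)
B(n) = ⅓ (B(n) = (⅙)*2 = ⅓)
x(P) = 8/3 (x(P) = -(-8)/3 = -8*(-⅓) = 8/3)
(24 + x(q))*79 = (24 + 8/3)*79 = (80/3)*79 = 6320/3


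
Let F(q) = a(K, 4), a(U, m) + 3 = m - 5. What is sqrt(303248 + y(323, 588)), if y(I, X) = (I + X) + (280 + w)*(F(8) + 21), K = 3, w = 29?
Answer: 2*sqrt(77353) ≈ 556.25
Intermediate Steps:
a(U, m) = -8 + m (a(U, m) = -3 + (m - 5) = -3 + (-5 + m) = -8 + m)
F(q) = -4 (F(q) = -8 + 4 = -4)
y(I, X) = 5253 + I + X (y(I, X) = (I + X) + (280 + 29)*(-4 + 21) = (I + X) + 309*17 = (I + X) + 5253 = 5253 + I + X)
sqrt(303248 + y(323, 588)) = sqrt(303248 + (5253 + 323 + 588)) = sqrt(303248 + 6164) = sqrt(309412) = 2*sqrt(77353)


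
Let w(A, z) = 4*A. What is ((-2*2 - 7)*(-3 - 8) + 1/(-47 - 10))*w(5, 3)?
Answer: 137920/57 ≈ 2419.6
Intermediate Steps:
((-2*2 - 7)*(-3 - 8) + 1/(-47 - 10))*w(5, 3) = ((-2*2 - 7)*(-3 - 8) + 1/(-47 - 10))*(4*5) = ((-4 - 7)*(-11) + 1/(-57))*20 = (-11*(-11) - 1/57)*20 = (121 - 1/57)*20 = (6896/57)*20 = 137920/57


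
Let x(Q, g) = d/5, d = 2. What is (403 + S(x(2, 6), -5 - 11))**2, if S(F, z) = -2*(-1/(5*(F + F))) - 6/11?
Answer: 78588225/484 ≈ 1.6237e+5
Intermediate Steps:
x(Q, g) = 2/5
S(F, z) = -6/11 + 1/(5*F) (S(F, z) = -2*(-1/(10*F)) - 6*1/11 = -2*(-1/(10*F)) - 6/11 = -(-1)/(5*F) - 6/11 = 1/(5*F) - 6/11 = -6/11 + 1/(5*F))
(403 + S(x(2, 6), -5 - 11))**2 = (403 + (11 - 30*2/5)/(55*(2/5)))**2 = (403 + (1/55)*(5/2)*(11 - 12))**2 = (403 + (1/55)*(5/2)*(-1))**2 = (403 - 1/22)**2 = (8865/22)**2 = 78588225/484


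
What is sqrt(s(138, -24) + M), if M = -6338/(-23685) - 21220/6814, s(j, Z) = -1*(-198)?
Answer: sqrt(1270770748030219170)/80694795 ≈ 13.970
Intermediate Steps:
s(j, Z) = 198
M = -229704284/80694795 (M = -6338*(-1/23685) - 21220*1/6814 = 6338/23685 - 10610/3407 = -229704284/80694795 ≈ -2.8466)
sqrt(s(138, -24) + M) = sqrt(198 - 229704284/80694795) = sqrt(15747865126/80694795) = sqrt(1270770748030219170)/80694795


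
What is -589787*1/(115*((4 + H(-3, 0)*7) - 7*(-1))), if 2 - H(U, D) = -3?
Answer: -589787/5290 ≈ -111.49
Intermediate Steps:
H(U, D) = 5 (H(U, D) = 2 - 1*(-3) = 2 + 3 = 5)
-589787*1/(115*((4 + H(-3, 0)*7) - 7*(-1))) = -589787*1/(115*((4 + 5*7) - 7*(-1))) = -589787*1/(115*((4 + 35) + 7)) = -589787*1/(115*(39 + 7)) = -589787/(46*115) = -589787/5290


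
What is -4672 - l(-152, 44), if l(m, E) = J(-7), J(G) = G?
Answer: -4665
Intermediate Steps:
l(m, E) = -7
-4672 - l(-152, 44) = -4672 - 1*(-7) = -4672 + 7 = -4665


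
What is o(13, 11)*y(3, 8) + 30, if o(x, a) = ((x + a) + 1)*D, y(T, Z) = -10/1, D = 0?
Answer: 30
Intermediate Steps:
y(T, Z) = -10 (y(T, Z) = -10*1 = -10)
o(x, a) = 0 (o(x, a) = ((x + a) + 1)*0 = ((a + x) + 1)*0 = (1 + a + x)*0 = 0)
o(13, 11)*y(3, 8) + 30 = 0*(-10) + 30 = 0 + 30 = 30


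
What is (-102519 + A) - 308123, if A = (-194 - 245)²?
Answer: -217921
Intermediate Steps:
A = 192721 (A = (-439)² = 192721)
(-102519 + A) - 308123 = (-102519 + 192721) - 308123 = 90202 - 308123 = -217921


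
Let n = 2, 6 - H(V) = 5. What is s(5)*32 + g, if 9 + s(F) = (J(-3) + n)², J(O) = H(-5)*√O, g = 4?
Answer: -252 + 128*I*√3 ≈ -252.0 + 221.7*I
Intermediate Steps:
H(V) = 1 (H(V) = 6 - 1*5 = 6 - 5 = 1)
J(O) = √O (J(O) = 1*√O = √O)
s(F) = -9 + (2 + I*√3)² (s(F) = -9 + (√(-3) + 2)² = -9 + (I*√3 + 2)² = -9 + (2 + I*√3)²)
s(5)*32 + g = (-8 + 4*I*√3)*32 + 4 = (-256 + 128*I*√3) + 4 = -252 + 128*I*√3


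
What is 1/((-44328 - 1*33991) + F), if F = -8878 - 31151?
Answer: -1/118348 ≈ -8.4497e-6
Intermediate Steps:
F = -40029
1/((-44328 - 1*33991) + F) = 1/((-44328 - 1*33991) - 40029) = 1/((-44328 - 33991) - 40029) = 1/(-78319 - 40029) = 1/(-118348) = -1/118348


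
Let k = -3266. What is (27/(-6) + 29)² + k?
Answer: -10663/4 ≈ -2665.8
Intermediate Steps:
(27/(-6) + 29)² + k = (27/(-6) + 29)² - 3266 = (27*(-⅙) + 29)² - 3266 = (-9/2 + 29)² - 3266 = (49/2)² - 3266 = 2401/4 - 3266 = -10663/4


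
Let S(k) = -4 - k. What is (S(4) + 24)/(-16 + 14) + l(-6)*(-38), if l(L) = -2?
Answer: 68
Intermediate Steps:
(S(4) + 24)/(-16 + 14) + l(-6)*(-38) = ((-4 - 1*4) + 24)/(-16 + 14) - 2*(-38) = ((-4 - 4) + 24)/(-2) + 76 = (-8 + 24)*(-1/2) + 76 = 16*(-1/2) + 76 = -8 + 76 = 68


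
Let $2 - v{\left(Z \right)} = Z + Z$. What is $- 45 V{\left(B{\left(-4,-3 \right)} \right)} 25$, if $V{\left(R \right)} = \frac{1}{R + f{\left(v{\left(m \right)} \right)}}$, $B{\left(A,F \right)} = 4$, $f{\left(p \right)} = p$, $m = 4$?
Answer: $\frac{1125}{2} \approx 562.5$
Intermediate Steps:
$v{\left(Z \right)} = 2 - 2 Z$ ($v{\left(Z \right)} = 2 - \left(Z + Z\right) = 2 - 2 Z$)
$V{\left(R \right)} = \frac{1}{-6 + R}$ ($V{\left(R \right)} = \frac{1}{R + \left(2 - 8\right)} = \frac{1}{R - 6} = \frac{1}{-6 + R}$)
$- 45 V{\left(B{\left(-4,-3 \right)} \right)} 25 = - \frac{45}{-6 + 4} \cdot 25 = - \frac{45}{-2} \cdot 25 = \left(-45\right) \left(- \frac{1}{2}\right) 25 = \frac{45}{2} \cdot 25 = \frac{1125}{2}$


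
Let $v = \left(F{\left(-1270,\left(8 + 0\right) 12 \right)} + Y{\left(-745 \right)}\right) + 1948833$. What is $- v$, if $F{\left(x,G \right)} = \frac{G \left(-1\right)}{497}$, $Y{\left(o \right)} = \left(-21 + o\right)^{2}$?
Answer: $- \frac{1260187637}{497} \approx -2.5356 \cdot 10^{6}$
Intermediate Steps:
$F{\left(x,G \right)} = - \frac{G}{497}$ ($F{\left(x,G \right)} = - G \frac{1}{497} = - \frac{G}{497}$)
$v = \frac{1260187637}{497}$ ($v = \left(- \frac{\left(8 + 0\right) 12}{497} + \left(-21 - 745\right)^{2}\right) + 1948833 = \left(- \frac{8 \cdot 12}{497} + \left(-766\right)^{2}\right) + 1948833 = \left(\left(- \frac{1}{497}\right) 96 + 586756\right) + 1948833 = \left(- \frac{96}{497} + 586756\right) + 1948833 = \frac{291617636}{497} + 1948833 = \frac{1260187637}{497} \approx 2.5356 \cdot 10^{6}$)
$- v = \left(-1\right) \frac{1260187637}{497} = - \frac{1260187637}{497}$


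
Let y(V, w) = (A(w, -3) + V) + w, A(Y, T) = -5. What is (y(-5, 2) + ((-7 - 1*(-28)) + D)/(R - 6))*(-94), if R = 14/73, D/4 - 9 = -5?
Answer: 286371/212 ≈ 1350.8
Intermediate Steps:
D = 16 (D = 36 + 4*(-5) = 36 - 20 = 16)
y(V, w) = -5 + V + w (y(V, w) = (-5 + V) + w = -5 + V + w)
R = 14/73 (R = 14*(1/73) = 14/73 ≈ 0.19178)
(y(-5, 2) + ((-7 - 1*(-28)) + D)/(R - 6))*(-94) = ((-5 - 5 + 2) + ((-7 - 1*(-28)) + 16)/(14/73 - 6))*(-94) = (-8 + ((-7 + 28) + 16)/(-424/73))*(-94) = (-8 + (21 + 16)*(-73/424))*(-94) = (-8 + 37*(-73/424))*(-94) = (-8 - 2701/424)*(-94) = -6093/424*(-94) = 286371/212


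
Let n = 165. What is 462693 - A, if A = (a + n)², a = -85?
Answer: 456293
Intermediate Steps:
A = 6400 (A = (-85 + 165)² = 80² = 6400)
462693 - A = 462693 - 1*6400 = 462693 - 6400 = 456293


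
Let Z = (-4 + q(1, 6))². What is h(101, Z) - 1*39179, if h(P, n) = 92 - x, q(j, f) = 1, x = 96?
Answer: -39183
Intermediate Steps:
Z = 9 (Z = (-4 + 1)² = (-3)² = 9)
h(P, n) = -4 (h(P, n) = 92 - 1*96 = 92 - 96 = -4)
h(101, Z) - 1*39179 = -4 - 1*39179 = -4 - 39179 = -39183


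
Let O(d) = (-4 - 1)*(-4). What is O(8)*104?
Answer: 2080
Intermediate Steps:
O(d) = 20 (O(d) = -5*(-4) = 20)
O(8)*104 = 20*104 = 2080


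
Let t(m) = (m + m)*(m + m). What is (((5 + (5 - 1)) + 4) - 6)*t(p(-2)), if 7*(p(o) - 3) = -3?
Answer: 1296/7 ≈ 185.14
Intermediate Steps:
p(o) = 18/7 (p(o) = 3 + (⅐)*(-3) = 3 - 3/7 = 18/7)
t(m) = 4*m² (t(m) = (2*m)*(2*m) = 4*m²)
(((5 + (5 - 1)) + 4) - 6)*t(p(-2)) = (((5 + (5 - 1)) + 4) - 6)*(4*(18/7)²) = (((5 + 4) + 4) - 6)*(4*(324/49)) = ((9 + 4) - 6)*(1296/49) = (13 - 6)*(1296/49) = 7*(1296/49) = 1296/7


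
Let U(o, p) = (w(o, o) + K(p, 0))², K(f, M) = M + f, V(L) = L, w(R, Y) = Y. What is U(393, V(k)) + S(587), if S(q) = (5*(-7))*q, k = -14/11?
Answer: 16081536/121 ≈ 1.3291e+5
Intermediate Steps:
k = -14/11 (k = -14*1/11 = -14/11 ≈ -1.2727)
S(q) = -35*q
U(o, p) = (o + p)² (U(o, p) = (o + (0 + p))² = (o + p)²)
U(393, V(k)) + S(587) = (393 - 14/11)² - 35*587 = (4309/11)² - 20545 = 18567481/121 - 20545 = 16081536/121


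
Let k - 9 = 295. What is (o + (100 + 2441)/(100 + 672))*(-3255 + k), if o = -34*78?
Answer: 6034213653/772 ≈ 7.8163e+6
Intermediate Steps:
k = 304 (k = 9 + 295 = 304)
o = -2652
(o + (100 + 2441)/(100 + 672))*(-3255 + k) = (-2652 + (100 + 2441)/(100 + 672))*(-3255 + 304) = (-2652 + 2541/772)*(-2951) = -2044803/772*(-2951) = 6034213653/772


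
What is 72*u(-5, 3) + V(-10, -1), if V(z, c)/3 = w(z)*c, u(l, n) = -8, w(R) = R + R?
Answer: -516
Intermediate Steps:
w(R) = 2*R
V(z, c) = 6*c*z (V(z, c) = 3*((2*z)*c) = 3*(2*c*z) = 6*c*z)
72*u(-5, 3) + V(-10, -1) = 72*(-8) + 6*(-1)*(-10) = -576 + 60 = -516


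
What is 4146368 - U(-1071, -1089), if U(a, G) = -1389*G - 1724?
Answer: 2635471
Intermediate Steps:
U(a, G) = -1724 - 1389*G
4146368 - U(-1071, -1089) = 4146368 - (-1724 - 1389*(-1089)) = 4146368 - (-1724 + 1512621) = 4146368 - 1*1510897 = 4146368 - 1510897 = 2635471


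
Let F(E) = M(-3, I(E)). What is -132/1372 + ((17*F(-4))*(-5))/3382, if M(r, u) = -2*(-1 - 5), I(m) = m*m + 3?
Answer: -230733/580013 ≈ -0.39781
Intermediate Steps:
I(m) = 3 + m² (I(m) = m² + 3 = 3 + m²)
M(r, u) = 12 (M(r, u) = -2*(-6) = 12)
F(E) = 12
-132/1372 + ((17*F(-4))*(-5))/3382 = -132/1372 + ((17*12)*(-5))/3382 = -132*1/1372 + (204*(-5))*(1/3382) = -33/343 - 1020*1/3382 = -33/343 - 510/1691 = -230733/580013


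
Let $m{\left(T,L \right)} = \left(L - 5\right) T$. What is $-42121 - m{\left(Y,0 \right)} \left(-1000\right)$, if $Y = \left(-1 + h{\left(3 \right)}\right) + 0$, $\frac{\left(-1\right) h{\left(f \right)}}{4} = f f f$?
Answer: $502879$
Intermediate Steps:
$h{\left(f \right)} = - 4 f^{3}$ ($h{\left(f \right)} = - 4 f f f = - 4 f f^{2} = - 4 f^{3}$)
$Y = -109$ ($Y = \left(-1 - 4 \cdot 3^{3}\right) + 0 = \left(-1 - 108\right) + 0 = -109 + 0 = -109$)
$m{\left(T,L \right)} = T \left(-5 + L\right)$ ($m{\left(T,L \right)} = \left(-5 + L\right) T = T \left(-5 + L\right)$)
$-42121 - m{\left(Y,0 \right)} \left(-1000\right) = -42121 - - 109 \left(-5 + 0\right) \left(-1000\right) = -42121 - \left(-109\right) \left(-5\right) \left(-1000\right) = -42121 - 545 \left(-1000\right) = -42121 - -545000 = -42121 + 545000 = 502879$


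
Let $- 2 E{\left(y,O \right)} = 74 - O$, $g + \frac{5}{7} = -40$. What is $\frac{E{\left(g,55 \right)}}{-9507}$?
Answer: $\frac{19}{19014} \approx 0.00099926$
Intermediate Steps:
$g = - \frac{285}{7}$ ($g = - \frac{5}{7} - 40 = - \frac{285}{7} \approx -40.714$)
$E{\left(y,O \right)} = -37 + \frac{O}{2}$ ($E{\left(y,O \right)} = - \frac{74 - O}{2} = -37 + \frac{O}{2}$)
$\frac{E{\left(g,55 \right)}}{-9507} = \frac{-37 + \frac{1}{2} \cdot 55}{-9507} = \left(-37 + \frac{55}{2}\right) \left(- \frac{1}{9507}\right) = \left(- \frac{19}{2}\right) \left(- \frac{1}{9507}\right) = \frac{19}{19014}$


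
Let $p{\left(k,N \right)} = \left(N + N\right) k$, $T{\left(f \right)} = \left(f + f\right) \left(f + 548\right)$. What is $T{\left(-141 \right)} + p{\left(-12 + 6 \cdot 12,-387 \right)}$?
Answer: $-161214$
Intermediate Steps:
$T{\left(f \right)} = 2 f \left(548 + f\right)$
$p{\left(k,N \right)} = 2 N k$
$T{\left(-141 \right)} + p{\left(-12 + 6 \cdot 12,-387 \right)} = 2 \left(-141\right) \left(548 - 141\right) + 2 \left(-387\right) \left(-12 + 6 \cdot 12\right) = 2 \left(-141\right) 407 + 2 \left(-387\right) \left(-12 + 72\right) = -114774 + 2 \left(-387\right) 60 = -114774 - 46440 = -161214$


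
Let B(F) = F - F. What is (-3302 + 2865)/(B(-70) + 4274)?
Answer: -437/4274 ≈ -0.10225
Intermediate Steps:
B(F) = 0
(-3302 + 2865)/(B(-70) + 4274) = (-3302 + 2865)/(0 + 4274) = -437/4274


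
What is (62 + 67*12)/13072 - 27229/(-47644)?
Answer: 1154643/1810472 ≈ 0.63776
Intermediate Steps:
(62 + 67*12)/13072 - 27229/(-47644) = (62 + 804)*(1/13072) - 27229*(-1/47644) = 866*(1/13072) + 27229/47644 = 433/6536 + 27229/47644 = 1154643/1810472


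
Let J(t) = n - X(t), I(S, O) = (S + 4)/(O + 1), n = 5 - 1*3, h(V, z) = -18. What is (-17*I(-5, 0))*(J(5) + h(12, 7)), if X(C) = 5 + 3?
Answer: -408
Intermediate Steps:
X(C) = 8
n = 2 (n = 5 - 3 = 2)
I(S, O) = (4 + S)/(1 + O)
J(t) = -6 (J(t) = 2 - 1*8 = 2 - 8 = -6)
(-17*I(-5, 0))*(J(5) + h(12, 7)) = (-17*(4 - 5)/(1 + 0))*(-6 - 18) = -17*(-1)/1*(-24) = -17*(-1)*(-24) = 17*(-24) = -408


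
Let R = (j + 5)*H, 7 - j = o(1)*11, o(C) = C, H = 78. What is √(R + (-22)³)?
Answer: I*√10570 ≈ 102.81*I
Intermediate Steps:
j = -4 (j = 7 - 11 = -4)
R = 78 (R = (-4 + 5)*78 = 1*78 = 78)
√(R + (-22)³) = √(78 + (-22)³) = √(78 - 10648) = √(-10570) = I*√10570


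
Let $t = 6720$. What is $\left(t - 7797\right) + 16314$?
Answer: $15237$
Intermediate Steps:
$\left(t - 7797\right) + 16314 = \left(6720 - 7797\right) + 16314 = -1077 + 16314 = 15237$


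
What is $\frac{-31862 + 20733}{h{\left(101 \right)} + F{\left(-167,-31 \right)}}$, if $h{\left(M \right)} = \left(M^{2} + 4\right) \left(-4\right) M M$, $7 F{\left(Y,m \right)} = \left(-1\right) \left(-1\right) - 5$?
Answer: $\frac{77903}{2914833744} \approx 2.6726 \cdot 10^{-5}$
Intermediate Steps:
$F{\left(Y,m \right)} = - \frac{4}{7}$ ($F{\left(Y,m \right)} = \frac{\left(-1\right) \left(-1\right) - 5}{7} = \frac{1 - 5}{7} = \frac{1}{7} \left(-4\right) = - \frac{4}{7}$)
$h{\left(M \right)} = M^{2} \left(-16 - 4 M^{2}\right)$ ($h{\left(M \right)} = \left(4 + M^{2}\right) \left(-4\right) M M = \left(-16 - 4 M^{2}\right) M M = M \left(-16 - 4 M^{2}\right) M = M^{2} \left(-16 - 4 M^{2}\right)$)
$\frac{-31862 + 20733}{h{\left(101 \right)} + F{\left(-167,-31 \right)}} = \frac{-31862 + 20733}{4 \cdot 101^{2} \left(-4 - 101^{2}\right) - \frac{4}{7}} = - \frac{11129}{4 \cdot 10201 \left(-4 - 10201\right) - \frac{4}{7}} = - \frac{11129}{4 \cdot 10201 \left(-10205\right) - \frac{4}{7}} = - \frac{11129}{-416404820 - \frac{4}{7}} = - \frac{11129}{- \frac{2914833744}{7}} = \left(-11129\right) \left(- \frac{7}{2914833744}\right) = \frac{77903}{2914833744}$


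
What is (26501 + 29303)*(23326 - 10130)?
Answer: 736389584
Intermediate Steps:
(26501 + 29303)*(23326 - 10130) = 55804*13196 = 736389584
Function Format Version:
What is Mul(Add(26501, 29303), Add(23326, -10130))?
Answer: 736389584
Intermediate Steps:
Mul(Add(26501, 29303), Add(23326, -10130)) = Mul(55804, 13196) = 736389584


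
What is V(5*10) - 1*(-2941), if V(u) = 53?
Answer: 2994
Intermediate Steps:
V(5*10) - 1*(-2941) = 53 - 1*(-2941) = 53 + 2941 = 2994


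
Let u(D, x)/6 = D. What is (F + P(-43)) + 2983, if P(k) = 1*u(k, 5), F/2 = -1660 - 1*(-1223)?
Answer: 1851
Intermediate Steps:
u(D, x) = 6*D
F = -874 (F = 2*(-1660 - 1*(-1223)) = 2*(-1660 + 1223) = 2*(-437) = -874)
P(k) = 6*k (P(k) = 1*(6*k) = 6*k)
(F + P(-43)) + 2983 = (-874 + 6*(-43)) + 2983 = (-874 - 258) + 2983 = -1132 + 2983 = 1851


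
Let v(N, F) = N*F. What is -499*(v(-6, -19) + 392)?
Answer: -252494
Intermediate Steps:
v(N, F) = F*N
-499*(v(-6, -19) + 392) = -499*(-19*(-6) + 392) = -499*(114 + 392) = -499*506 = -252494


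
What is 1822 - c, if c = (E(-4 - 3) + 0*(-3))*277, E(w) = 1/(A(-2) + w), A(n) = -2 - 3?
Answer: 22141/12 ≈ 1845.1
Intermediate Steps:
A(n) = -5
E(w) = 1/(-5 + w)
c = -277/12 (c = (1/(-5 + (-4 - 3)) + 0*(-3))*277 = (1/(-5 - 7) + 0)*277 = (1/(-12) + 0)*277 = (-1/12 + 0)*277 = -1/12*277 = -277/12 ≈ -23.083)
1822 - c = 1822 - 1*(-277/12) = 1822 + 277/12 = 22141/12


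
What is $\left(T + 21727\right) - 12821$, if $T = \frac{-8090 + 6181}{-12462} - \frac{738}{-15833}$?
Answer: $\frac{1757289816629}{197310846} \approx 8906.2$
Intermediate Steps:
$T = \frac{39422153}{197310846}$ ($T = \left(-1909\right) \left(- \frac{1}{12462}\right) - - \frac{738}{15833} = \frac{1909}{12462} + \frac{738}{15833} = \frac{39422153}{197310846} \approx 0.1998$)
$\left(T + 21727\right) - 12821 = \left(\frac{39422153}{197310846} + 21727\right) - 12821 = \frac{4287012173195}{197310846} - 12821 = \frac{1757289816629}{197310846}$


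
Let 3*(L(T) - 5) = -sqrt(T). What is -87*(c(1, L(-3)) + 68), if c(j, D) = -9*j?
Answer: -5133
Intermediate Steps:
L(T) = 5 - sqrt(T)/3 (L(T) = 5 + (-sqrt(T))/3 = 5 - sqrt(T)/3)
-87*(c(1, L(-3)) + 68) = -87*(-9*1 + 68) = -87*(-9 + 68) = -87*59 = -5133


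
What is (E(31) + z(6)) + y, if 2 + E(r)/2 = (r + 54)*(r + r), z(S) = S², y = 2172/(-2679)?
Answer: 9440072/893 ≈ 10571.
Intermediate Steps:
y = -724/893 (y = 2172*(-1/2679) = -724/893 ≈ -0.81075)
E(r) = -4 + 4*r*(54 + r) (E(r) = -4 + 2*((r + 54)*(r + r)) = -4 + 2*((54 + r)*(2*r)) = -4 + 2*(2*r*(54 + r)) = -4 + 4*r*(54 + r))
(E(31) + z(6)) + y = ((-4 + 4*31² + 216*31) + 6²) - 724/893 = ((-4 + 4*961 + 6696) + 36) - 724/893 = ((-4 + 3844 + 6696) + 36) - 724/893 = (10536 + 36) - 724/893 = 10572 - 724/893 = 9440072/893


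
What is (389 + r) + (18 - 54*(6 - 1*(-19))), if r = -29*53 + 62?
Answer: -2418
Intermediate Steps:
r = -1475 (r = -1537 + 62 = -1475)
(389 + r) + (18 - 54*(6 - 1*(-19))) = (389 - 1475) + (18 - 54*(6 - 1*(-19))) = -1086 + (18 - 54*(6 + 19)) = -1086 + (18 - 54*25) = -1086 + (18 - 1350) = -1086 - 1332 = -2418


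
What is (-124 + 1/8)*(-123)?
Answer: 121893/8 ≈ 15237.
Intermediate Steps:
(-124 + 1/8)*(-123) = (-124 + ⅛)*(-123) = -991/8*(-123) = 121893/8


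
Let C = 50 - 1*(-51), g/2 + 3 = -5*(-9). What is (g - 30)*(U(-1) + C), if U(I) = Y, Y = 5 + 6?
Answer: 6048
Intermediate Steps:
Y = 11
g = 84 (g = -6 + 2*(-5*(-9)) = -6 + 2*45 = -6 + 90 = 84)
C = 101 (C = 50 + 51 = 101)
U(I) = 11
(g - 30)*(U(-1) + C) = (84 - 30)*(11 + 101) = 54*112 = 6048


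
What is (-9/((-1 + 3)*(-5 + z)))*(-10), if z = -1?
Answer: -15/2 ≈ -7.5000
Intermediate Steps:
(-9/((-1 + 3)*(-5 + z)))*(-10) = (-9/((-1 + 3)*(-5 - 1)))*(-10) = (-9/(2*(-6)))*(-10) = (-9/(-12))*(-10) = -1/12*(-9)*(-10) = (¾)*(-10) = -15/2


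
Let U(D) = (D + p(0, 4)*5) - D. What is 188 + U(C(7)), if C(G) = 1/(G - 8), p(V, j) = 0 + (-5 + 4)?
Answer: 183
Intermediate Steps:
p(V, j) = -1 (p(V, j) = 0 - 1 = -1)
C(G) = 1/(-8 + G)
U(D) = -5 (U(D) = (D - 1*5) - D = (D - 5) - D = (-5 + D) - D = -5)
188 + U(C(7)) = 188 - 5 = 183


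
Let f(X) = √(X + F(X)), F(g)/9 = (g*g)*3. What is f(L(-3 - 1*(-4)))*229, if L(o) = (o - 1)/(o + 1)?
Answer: 0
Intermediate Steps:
F(g) = 27*g² (F(g) = 9*((g*g)*3) = 9*(g²*3) = 9*(3*g²) = 27*g²)
L(o) = (-1 + o)/(1 + o)
f(X) = √(X + 27*X²)
f(L(-3 - 1*(-4)))*229 = √(((-1 + (-3 - 1*(-4)))/(1 + (-3 - 1*(-4))))*(1 + 27*((-1 + (-3 - 1*(-4)))/(1 + (-3 - 1*(-4))))))*229 = √(((-1 + (-3 + 4))/(1 + (-3 + 4)))*(1 + 27*((-1 + (-3 + 4))/(1 + (-3 + 4)))))*229 = √(((-1 + 1)/(1 + 1))*(1 + 27*((-1 + 1)/(1 + 1))))*229 = √((0/2)*(1 + 27*(0/2)))*229 = √(((½)*0)*(1 + 27*((½)*0)))*229 = √(0*(1 + 27*0))*229 = √(0*(1 + 0))*229 = √(0*1)*229 = √0*229 = 0*229 = 0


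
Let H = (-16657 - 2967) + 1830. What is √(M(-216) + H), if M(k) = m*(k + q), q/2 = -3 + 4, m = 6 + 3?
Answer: 2*I*√4930 ≈ 140.43*I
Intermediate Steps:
m = 9
q = 2 (q = 2*(-3 + 4) = 2*1 = 2)
M(k) = 18 + 9*k (M(k) = 9*(k + 2) = 9*(2 + k) = 18 + 9*k)
H = -17794 (H = -19624 + 1830 = -17794)
√(M(-216) + H) = √((18 + 9*(-216)) - 17794) = √((18 - 1944) - 17794) = √(-1926 - 17794) = √(-19720) = 2*I*√4930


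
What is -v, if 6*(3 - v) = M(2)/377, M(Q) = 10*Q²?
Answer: -3373/1131 ≈ -2.9823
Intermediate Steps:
v = 3373/1131 (v = 3 - 10*2²/(6*377) = 3 - 10*4/(6*377) = 3 - 20/(3*377) = 3 - ⅙*40/377 = 3 - 20/1131 = 3373/1131 ≈ 2.9823)
-v = -1*3373/1131 = -3373/1131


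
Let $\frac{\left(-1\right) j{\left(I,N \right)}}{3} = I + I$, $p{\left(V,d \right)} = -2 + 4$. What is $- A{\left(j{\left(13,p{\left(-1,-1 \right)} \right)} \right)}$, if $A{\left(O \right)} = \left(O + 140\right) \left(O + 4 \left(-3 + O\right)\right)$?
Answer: $24924$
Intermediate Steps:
$p{\left(V,d \right)} = 2$
$j{\left(I,N \right)} = - 6 I$ ($j{\left(I,N \right)} = - 3 \left(I + I\right) = - 3 \cdot 2 I = - 6 I$)
$A{\left(O \right)} = \left(-12 + 5 O\right) \left(140 + O\right)$ ($A{\left(O \right)} = \left(140 + O\right) \left(O + \left(-12 + 4 O\right)\right) = \left(140 + O\right) \left(-12 + 5 O\right) = \left(-12 + 5 O\right) \left(140 + O\right)$)
$- A{\left(j{\left(13,p{\left(-1,-1 \right)} \right)} \right)} = - (-1680 + 5 \left(\left(-6\right) 13\right)^{2} + 688 \left(\left(-6\right) 13\right)) = - (-1680 + 5 \left(-78\right)^{2} + 688 \left(-78\right)) = - (-1680 + 5 \cdot 6084 - 53664) = - (-1680 + 30420 - 53664) = \left(-1\right) \left(-24924\right) = 24924$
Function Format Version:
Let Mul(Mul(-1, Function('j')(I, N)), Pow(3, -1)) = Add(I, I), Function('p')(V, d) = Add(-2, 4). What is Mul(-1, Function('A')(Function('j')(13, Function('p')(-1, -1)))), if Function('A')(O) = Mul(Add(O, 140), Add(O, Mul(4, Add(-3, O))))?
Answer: 24924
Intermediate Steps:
Function('p')(V, d) = 2
Function('j')(I, N) = Mul(-6, I) (Function('j')(I, N) = Mul(-3, Add(I, I)) = Mul(-3, Mul(2, I)) = Mul(-6, I))
Function('A')(O) = Mul(Add(-12, Mul(5, O)), Add(140, O)) (Function('A')(O) = Mul(Add(140, O), Add(O, Add(-12, Mul(4, O)))) = Mul(Add(140, O), Add(-12, Mul(5, O))) = Mul(Add(-12, Mul(5, O)), Add(140, O)))
Mul(-1, Function('A')(Function('j')(13, Function('p')(-1, -1)))) = Mul(-1, Add(-1680, Mul(5, Pow(Mul(-6, 13), 2)), Mul(688, Mul(-6, 13)))) = Mul(-1, Add(-1680, Mul(5, Pow(-78, 2)), Mul(688, -78))) = Mul(-1, Add(-1680, Mul(5, 6084), -53664)) = Mul(-1, Add(-1680, 30420, -53664)) = Mul(-1, -24924) = 24924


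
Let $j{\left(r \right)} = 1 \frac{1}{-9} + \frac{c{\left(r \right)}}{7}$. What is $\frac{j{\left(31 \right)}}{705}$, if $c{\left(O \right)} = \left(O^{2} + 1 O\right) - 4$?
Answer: $\frac{1777}{8883} \approx 0.20005$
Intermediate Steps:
$c{\left(O \right)} = -4 + O + O^{2}$ ($c{\left(O \right)} = \left(O^{2} + O\right) - 4 = \left(O + O^{2}\right) - 4 = -4 + O + O^{2}$)
$j{\left(r \right)} = - \frac{43}{63} + \frac{r}{7} + \frac{r^{2}}{7}$ ($j{\left(r \right)} = 1 \frac{1}{-9} + \frac{-4 + r + r^{2}}{7} = 1 \left(- \frac{1}{9}\right) + \left(-4 + r + r^{2}\right) \frac{1}{7} = - \frac{1}{9} + \left(- \frac{4}{7} + \frac{r}{7} + \frac{r^{2}}{7}\right) = - \frac{43}{63} + \frac{r}{7} + \frac{r^{2}}{7}$)
$\frac{j{\left(31 \right)}}{705} = \frac{- \frac{43}{63} + \frac{1}{7} \cdot 31 + \frac{31^{2}}{7}}{705} = \left(- \frac{43}{63} + \frac{31}{7} + \frac{1}{7} \cdot 961\right) \frac{1}{705} = \left(- \frac{43}{63} + \frac{31}{7} + \frac{961}{7}\right) \frac{1}{705} = \frac{8885}{63} \cdot \frac{1}{705} = \frac{1777}{8883}$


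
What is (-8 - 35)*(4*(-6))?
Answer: 1032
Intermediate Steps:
(-8 - 35)*(4*(-6)) = -43*(-24) = 1032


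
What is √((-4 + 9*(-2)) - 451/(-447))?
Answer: I*√4194201/447 ≈ 4.5816*I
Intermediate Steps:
√((-4 + 9*(-2)) - 451/(-447)) = √((-4 - 18) - 451*(-1/447)) = √(-22 + 451/447) = √(-9383/447) = I*√4194201/447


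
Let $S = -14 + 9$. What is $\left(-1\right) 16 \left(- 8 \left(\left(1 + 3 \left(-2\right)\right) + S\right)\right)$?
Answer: $-1280$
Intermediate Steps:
$S = -5$
$\left(-1\right) 16 \left(- 8 \left(\left(1 + 3 \left(-2\right)\right) + S\right)\right) = \left(-1\right) 16 \left(- 8 \left(\left(1 + 3 \left(-2\right)\right) - 5\right)\right) = - 16 \left(- 8 \left(\left(1 - 6\right) - 5\right)\right) = - 16 \left(- 8 \left(-5 - 5\right)\right) = - 16 \left(\left(-8\right) \left(-10\right)\right) = \left(-16\right) 80 = -1280$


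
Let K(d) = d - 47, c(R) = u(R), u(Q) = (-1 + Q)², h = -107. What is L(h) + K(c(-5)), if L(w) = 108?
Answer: 97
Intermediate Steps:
c(R) = (-1 + R)²
K(d) = -47 + d
L(h) + K(c(-5)) = 108 + (-47 + (-1 - 5)²) = 108 + (-47 + (-6)²) = 108 + (-47 + 36) = 108 - 11 = 97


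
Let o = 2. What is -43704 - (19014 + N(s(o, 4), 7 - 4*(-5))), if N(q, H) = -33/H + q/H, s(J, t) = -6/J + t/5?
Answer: -8466754/135 ≈ -62717.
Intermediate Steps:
s(J, t) = -6/J + t/5 (s(J, t) = -6/J + t*(⅕) = -6/J + t/5)
-43704 - (19014 + N(s(o, 4), 7 - 4*(-5))) = -43704 - (19014 + (-33 + (-6/2 + (⅕)*4))/(7 - 4*(-5))) = -43704 - (19014 + (-33 + (-6*½ + ⅘))/(7 + 20)) = -43704 - (19014 + (-33 + (-3 + ⅘))/27) = -43704 - (19014 + (-33 - 11/5)/27) = -43704 - (19014 + (1/27)*(-176/5)) = -43704 - (19014 - 176/135) = -43704 - 1*2566714/135 = -43704 - 2566714/135 = -8466754/135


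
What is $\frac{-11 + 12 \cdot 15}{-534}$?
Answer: $- \frac{169}{534} \approx -0.31648$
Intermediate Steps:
$\frac{-11 + 12 \cdot 15}{-534} = \left(-11 + 180\right) \left(- \frac{1}{534}\right) = 169 \left(- \frac{1}{534}\right) = - \frac{169}{534}$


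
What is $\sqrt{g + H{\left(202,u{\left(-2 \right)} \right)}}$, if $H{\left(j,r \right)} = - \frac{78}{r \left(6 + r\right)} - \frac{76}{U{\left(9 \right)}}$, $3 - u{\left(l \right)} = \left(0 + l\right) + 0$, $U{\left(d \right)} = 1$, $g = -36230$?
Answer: $\frac{2 i \sqrt{27457485}}{55} \approx 190.55 i$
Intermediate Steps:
$u{\left(l \right)} = 3 - l$ ($u{\left(l \right)} = 3 - \left(\left(0 + l\right) + 0\right) = 3 - \left(l + 0\right) = 3 - l$)
$H{\left(j,r \right)} = -76 - \frac{78}{r \left(6 + r\right)}$ ($H{\left(j,r \right)} = - \frac{78}{r \left(6 + r\right)} - \frac{76}{1} = - 78 \frac{1}{r \left(6 + r\right)} - 76 = - \frac{78}{r \left(6 + r\right)} - 76 = -76 - \frac{78}{r \left(6 + r\right)}$)
$\sqrt{g + H{\left(202,u{\left(-2 \right)} \right)}} = \sqrt{-36230 + \frac{2 \left(-39 - 228 \left(3 - -2\right) - 38 \left(3 - -2\right)^{2}\right)}{\left(3 - -2\right) \left(6 + \left(3 - -2\right)\right)}} = \sqrt{-36230 + \frac{2 \left(-39 - 228 \left(3 + 2\right) - 38 \left(3 + 2\right)^{2}\right)}{\left(3 + 2\right) \left(6 + \left(3 + 2\right)\right)}} = \sqrt{-36230 + \frac{2 \left(-39 - 1140 - 38 \cdot 5^{2}\right)}{5 \left(6 + 5\right)}} = \sqrt{-36230 + 2 \cdot \frac{1}{5} \cdot \frac{1}{11} \left(-39 - 1140 - 950\right)} = \sqrt{-36230 + 2 \cdot \frac{1}{5} \cdot \frac{1}{11} \left(-2129\right)} = \sqrt{-36230 - \frac{4258}{55}} = \sqrt{- \frac{1996908}{55}} = \frac{2 i \sqrt{27457485}}{55}$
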